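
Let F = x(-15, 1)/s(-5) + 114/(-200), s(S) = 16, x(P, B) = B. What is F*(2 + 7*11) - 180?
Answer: -88037/400 ≈ -220.09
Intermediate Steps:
F = -203/400 (F = 1/16 + 114/(-200) = 1*(1/16) + 114*(-1/200) = 1/16 - 57/100 = -203/400 ≈ -0.50750)
F*(2 + 7*11) - 180 = -203*(2 + 7*11)/400 - 180 = -203*(2 + 77)/400 - 180 = -203/400*79 - 180 = -16037/400 - 180 = -88037/400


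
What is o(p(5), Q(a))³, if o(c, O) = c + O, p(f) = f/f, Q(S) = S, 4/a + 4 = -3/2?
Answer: 27/1331 ≈ 0.020285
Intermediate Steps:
a = -8/11 (a = 4/(-4 - 3/2) = 4/(-11/2) = 4*(-2/11) = -8/11 ≈ -0.72727)
p(f) = 1
o(c, O) = O + c
o(p(5), Q(a))³ = (-8/11 + 1)³ = (3/11)³ = 27/1331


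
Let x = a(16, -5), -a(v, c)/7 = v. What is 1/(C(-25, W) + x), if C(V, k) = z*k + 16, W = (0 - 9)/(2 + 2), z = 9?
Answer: -4/465 ≈ -0.0086021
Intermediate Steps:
W = -9/4 ≈ -2.2500
a(v, c) = -7*v
x = -112 (x = -7*16 = -112)
C(V, k) = 16 + 9*k (C(V, k) = 9*k + 16 = 16 + 9*k)
1/(C(-25, W) + x) = 1/((16 + 9*(-9/4)) - 112) = 1/((16 - 81/4) - 112) = 1/(-17/4 - 112) = 1/(-465/4) = -4/465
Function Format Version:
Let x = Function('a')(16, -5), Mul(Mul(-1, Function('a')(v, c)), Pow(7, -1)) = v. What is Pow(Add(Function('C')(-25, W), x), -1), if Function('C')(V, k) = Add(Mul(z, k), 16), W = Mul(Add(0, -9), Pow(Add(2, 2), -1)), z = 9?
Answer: Rational(-4, 465) ≈ -0.0086021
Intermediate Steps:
W = Rational(-9, 4) (W = Mul(-9, Pow(4, -1)) = Mul(-9, Rational(1, 4)) = Rational(-9, 4) ≈ -2.2500)
Function('a')(v, c) = Mul(-7, v)
x = -112 (x = Mul(-7, 16) = -112)
Function('C')(V, k) = Add(16, Mul(9, k)) (Function('C')(V, k) = Add(Mul(9, k), 16) = Add(16, Mul(9, k)))
Pow(Add(Function('C')(-25, W), x), -1) = Pow(Add(Add(16, Mul(9, Rational(-9, 4))), -112), -1) = Pow(Add(Add(16, Rational(-81, 4)), -112), -1) = Pow(Add(Rational(-17, 4), -112), -1) = Pow(Rational(-465, 4), -1) = Rational(-4, 465)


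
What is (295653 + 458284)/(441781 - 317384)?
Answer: 753937/124397 ≈ 6.0607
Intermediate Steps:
(295653 + 458284)/(441781 - 317384) = 753937/124397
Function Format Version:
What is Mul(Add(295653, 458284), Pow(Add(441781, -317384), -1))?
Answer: Rational(753937, 124397) ≈ 6.0607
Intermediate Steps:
Mul(Add(295653, 458284), Pow(Add(441781, -317384), -1)) = Mul(753937, Pow(124397, -1)) = Mul(753937, Rational(1, 124397)) = Rational(753937, 124397)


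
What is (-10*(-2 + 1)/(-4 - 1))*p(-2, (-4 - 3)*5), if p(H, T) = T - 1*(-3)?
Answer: 64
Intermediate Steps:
p(H, T) = 3 + T (p(H, T) = T + 3 = 3 + T)
(-10*(-2 + 1)/(-4 - 1))*p(-2, (-4 - 3)*5) = (-10*(-2 + 1)/(-4 - 1))*(3 + (-4 - 3)*5) = (-(-10)/(-5))*(3 - 7*5) = (-(-10)*(-1)/5)*(3 - 35) = -10*⅕*(-32) = -2*(-32) = 64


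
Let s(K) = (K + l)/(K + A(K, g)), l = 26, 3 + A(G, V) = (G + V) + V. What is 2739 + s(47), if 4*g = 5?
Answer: 512339/187 ≈ 2739.8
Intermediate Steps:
g = 5/4 (g = (1/4)*5 = 5/4 ≈ 1.2500)
A(G, V) = -3 + G + 2*V (A(G, V) = -3 + ((G + V) + V) = -3 + (G + 2*V) = -3 + G + 2*V)
s(K) = (26 + K)/(-1/2 + 2*K) (s(K) = (K + 26)/(K + (-3 + K + 2*(5/4))) = (26 + K)/(K + (-3 + K + 5/2)) = (26 + K)/(K + (-1/2 + K)) = (26 + K)/(-1/2 + 2*K))
2739 + s(47) = 2739 + 2*(26 + 47)/(-1 + 4*47) = 2739 + 2*73/(-1 + 188) = 2739 + 2*73/187 = 2739 + 2*(1/187)*73 = 2739 + 146/187 = 512339/187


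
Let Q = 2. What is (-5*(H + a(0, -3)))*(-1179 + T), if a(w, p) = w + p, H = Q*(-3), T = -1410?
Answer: -116505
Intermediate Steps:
H = -6 (H = 2*(-3) = -6)
a(w, p) = p + w
(-5*(H + a(0, -3)))*(-1179 + T) = (-5*(-6 + (-3 + 0)))*(-1179 - 1410) = -5*(-6 - 3)*(-2589) = -5*(-9)*(-2589) = 45*(-2589) = -116505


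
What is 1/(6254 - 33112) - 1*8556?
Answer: -229797049/26858 ≈ -8556.0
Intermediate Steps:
1/(6254 - 33112) - 1*8556 = 1/(-26858) - 8556 = -1/26858 - 8556 = -229797049/26858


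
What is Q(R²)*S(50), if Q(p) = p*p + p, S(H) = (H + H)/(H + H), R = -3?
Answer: 90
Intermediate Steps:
S(H) = 1 (S(H) = (2*H)/((2*H)) = (2*H)*(1/(2*H)) = 1)
Q(p) = p + p² (Q(p) = p² + p = p + p²)
Q(R²)*S(50) = ((-3)²*(1 + (-3)²))*1 = (9*(1 + 9))*1 = (9*10)*1 = 90*1 = 90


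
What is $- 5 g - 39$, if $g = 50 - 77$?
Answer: $96$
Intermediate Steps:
$g = -27$
$- 5 g - 39 = \left(-5\right) \left(-27\right) - 39 = 135 - 39 = 96$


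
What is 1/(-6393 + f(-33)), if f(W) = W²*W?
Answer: -1/42330 ≈ -2.3624e-5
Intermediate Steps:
f(W) = W³
1/(-6393 + f(-33)) = 1/(-6393 + (-33)³) = 1/(-6393 - 35937) = 1/(-42330) = -1/42330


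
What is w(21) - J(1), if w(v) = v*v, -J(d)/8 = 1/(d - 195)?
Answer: 42773/97 ≈ 440.96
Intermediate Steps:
J(d) = -8/(-195 + d) (J(d) = -8/(d - 195) = -8/(-195 + d))
w(v) = v²
w(21) - J(1) = 21² - (-8)/(-195 + 1) = 441 - (-8)/(-194) = 441 - (-8)*(-1)/194 = 441 - 1*4/97 = 441 - 4/97 = 42773/97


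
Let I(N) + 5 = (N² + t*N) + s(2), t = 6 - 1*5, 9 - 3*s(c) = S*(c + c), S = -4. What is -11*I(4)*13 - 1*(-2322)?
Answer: -3044/3 ≈ -1014.7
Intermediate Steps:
s(c) = 3 + 8*c/3 (s(c) = 3 - (-4)*(c + c)/3 = 3 - (-4)*2*c/3 = 3 - (-8)*c/3 = 3 + 8*c/3)
t = 1 (t = 6 - 5 = 1)
I(N) = 10/3 + N + N² (I(N) = -5 + ((N² + 1*N) + (3 + (8/3)*2)) = -5 + ((N² + N) + (3 + 16/3)) = -5 + ((N + N²) + 25/3) = -5 + (25/3 + N + N²) = 10/3 + N + N²)
-11*I(4)*13 - 1*(-2322) = -11*(10/3 + 4 + 4²)*13 - 1*(-2322) = -11*(10/3 + 4 + 16)*13 + 2322 = -11*70/3*13 + 2322 = -770/3*13 + 2322 = -10010/3 + 2322 = -3044/3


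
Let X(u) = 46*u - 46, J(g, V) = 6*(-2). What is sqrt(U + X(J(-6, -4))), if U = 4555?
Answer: sqrt(3957) ≈ 62.905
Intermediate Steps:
J(g, V) = -12
X(u) = -46 + 46*u
sqrt(U + X(J(-6, -4))) = sqrt(4555 + (-46 + 46*(-12))) = sqrt(4555 + (-46 - 552)) = sqrt(4555 - 598) = sqrt(3957)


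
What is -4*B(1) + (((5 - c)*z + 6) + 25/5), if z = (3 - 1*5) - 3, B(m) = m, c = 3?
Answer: -3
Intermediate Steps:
z = -5 (z = (3 - 5) - 3 = -2 - 3 = -5)
-4*B(1) + (((5 - c)*z + 6) + 25/5) = -4*1 + (((5 - 1*3)*(-5) + 6) + 25/5) = -4 + (((5 - 3)*(-5) + 6) + 25*(⅕)) = -4 + ((2*(-5) + 6) + 5) = -4 + ((-10 + 6) + 5) = -4 + (-4 + 5) = -4 + 1 = -3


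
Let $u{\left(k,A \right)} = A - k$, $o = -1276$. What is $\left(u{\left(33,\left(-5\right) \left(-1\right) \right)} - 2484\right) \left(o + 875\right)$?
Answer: $1007312$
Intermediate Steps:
$\left(u{\left(33,\left(-5\right) \left(-1\right) \right)} - 2484\right) \left(o + 875\right) = \left(\left(\left(-5\right) \left(-1\right) - 33\right) - 2484\right) \left(-1276 + 875\right) = \left(\left(5 - 33\right) - 2484\right) \left(-401\right) = \left(-28 - 2484\right) \left(-401\right) = \left(-2512\right) \left(-401\right) = 1007312$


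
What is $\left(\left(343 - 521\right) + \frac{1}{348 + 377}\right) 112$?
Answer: $- \frac{14453488}{725} \approx -19936.0$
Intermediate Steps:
$\left(\left(343 - 521\right) + \frac{1}{348 + 377}\right) 112 = \left(-178 + \frac{1}{725}\right) 112 = \left(- \frac{129049}{725}\right) 112 = - \frac{14453488}{725}$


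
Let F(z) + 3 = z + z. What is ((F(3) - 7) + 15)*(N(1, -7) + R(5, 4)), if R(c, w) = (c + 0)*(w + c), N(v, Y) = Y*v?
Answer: 418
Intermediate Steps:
F(z) = -3 + 2*z (F(z) = -3 + (z + z) = -3 + 2*z)
R(c, w) = c*(c + w)
((F(3) - 7) + 15)*(N(1, -7) + R(5, 4)) = (((-3 + 2*3) - 7) + 15)*(-7*1 + 5*(5 + 4)) = (((-3 + 6) - 7) + 15)*(-7 + 5*9) = ((3 - 7) + 15)*(-7 + 45) = (-4 + 15)*38 = 11*38 = 418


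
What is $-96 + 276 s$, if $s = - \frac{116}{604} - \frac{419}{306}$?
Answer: $- \frac{4057874}{7701} \approx -526.93$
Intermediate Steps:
$s = - \frac{72143}{46206}$ ($s = \left(-116\right) \frac{1}{604} - \frac{419}{306} = - \frac{29}{151} - \frac{419}{306} = - \frac{72143}{46206} \approx -1.5613$)
$-96 + 276 s = -96 + 276 \left(- \frac{72143}{46206}\right) = -96 - \frac{3318578}{7701} = - \frac{4057874}{7701}$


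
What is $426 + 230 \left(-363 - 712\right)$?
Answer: $-246824$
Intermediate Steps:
$426 + 230 \left(-363 - 712\right) = 426 + 230 \left(-1075\right) = 426 - 247250 = -246824$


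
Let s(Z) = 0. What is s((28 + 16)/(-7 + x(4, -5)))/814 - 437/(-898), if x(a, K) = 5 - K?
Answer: 437/898 ≈ 0.48664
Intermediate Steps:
s((28 + 16)/(-7 + x(4, -5)))/814 - 437/(-898) = 0/814 - 437/(-898) = 0*(1/814) - 437*(-1/898) = 0 + 437/898 = 437/898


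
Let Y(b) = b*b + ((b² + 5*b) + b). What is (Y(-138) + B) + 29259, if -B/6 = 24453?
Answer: -80199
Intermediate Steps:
B = -146718 (B = -6*24453 = -146718)
Y(b) = 2*b² + 6*b (Y(b) = b² + (b² + 6*b) = 2*b² + 6*b)
(Y(-138) + B) + 29259 = (2*(-138)*(3 - 138) - 146718) + 29259 = (2*(-138)*(-135) - 146718) + 29259 = (37260 - 146718) + 29259 = -109458 + 29259 = -80199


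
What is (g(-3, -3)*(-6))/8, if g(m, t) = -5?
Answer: 15/4 ≈ 3.7500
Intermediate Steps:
(g(-3, -3)*(-6))/8 = -5*(-6)/8 = 30*(1/8) = 15/4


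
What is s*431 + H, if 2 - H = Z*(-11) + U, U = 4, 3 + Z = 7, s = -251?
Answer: -108139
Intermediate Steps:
Z = 4 (Z = -3 + 7 = 4)
H = 42 (H = 2 - (4*(-11) + 4) = 2 - (-44 + 4) = 2 - 1*(-40) = 2 + 40 = 42)
s*431 + H = -251*431 + 42 = -108181 + 42 = -108139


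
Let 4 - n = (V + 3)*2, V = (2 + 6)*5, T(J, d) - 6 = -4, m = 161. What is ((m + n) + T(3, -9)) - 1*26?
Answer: 55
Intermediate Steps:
T(J, d) = 2 (T(J, d) = 6 - 4 = 2)
V = 40 (V = 8*5 = 40)
n = -82 (n = 4 - (40 + 3)*2 = 4 - 43*2 = 4 - 1*86 = 4 - 86 = -82)
((m + n) + T(3, -9)) - 1*26 = ((161 - 82) + 2) - 1*26 = (79 + 2) - 26 = 81 - 26 = 55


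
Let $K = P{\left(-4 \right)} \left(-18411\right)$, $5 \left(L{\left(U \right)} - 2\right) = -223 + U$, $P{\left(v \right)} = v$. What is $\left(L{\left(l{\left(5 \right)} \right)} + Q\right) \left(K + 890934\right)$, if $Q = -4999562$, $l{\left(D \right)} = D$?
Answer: $- \frac{24112538206404}{5} \approx -4.8225 \cdot 10^{12}$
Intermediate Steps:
$L{\left(U \right)} = - \frac{213}{5} + \frac{U}{5}$ ($L{\left(U \right)} = 2 + \frac{-223 + U}{5} = 2 + \left(- \frac{223}{5} + \frac{U}{5}\right) = - \frac{213}{5} + \frac{U}{5}$)
$K = 73644$ ($K = \left(-4\right) \left(-18411\right) = 73644$)
$\left(L{\left(l{\left(5 \right)} \right)} + Q\right) \left(K + 890934\right) = \left(\left(- \frac{213}{5} + \frac{1}{5} \cdot 5\right) - 4999562\right) \left(73644 + 890934\right) = \left(\left(- \frac{213}{5} + 1\right) - 4999562\right) 964578 = \left(- \frac{208}{5} - 4999562\right) 964578 = \left(- \frac{24998018}{5}\right) 964578 = - \frac{24112538206404}{5}$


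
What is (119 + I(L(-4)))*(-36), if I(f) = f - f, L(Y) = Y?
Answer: -4284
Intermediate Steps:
I(f) = 0
(119 + I(L(-4)))*(-36) = (119 + 0)*(-36) = 119*(-36) = -4284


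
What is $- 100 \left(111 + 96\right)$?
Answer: $-20700$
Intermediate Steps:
$- 100 \left(111 + 96\right) = \left(-100\right) 207 = -20700$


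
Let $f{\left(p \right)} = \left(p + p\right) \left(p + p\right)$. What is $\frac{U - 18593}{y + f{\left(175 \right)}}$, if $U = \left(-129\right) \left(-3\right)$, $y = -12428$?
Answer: $- \frac{9103}{55036} \approx -0.1654$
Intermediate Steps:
$f{\left(p \right)} = 4 p^{2}$ ($f{\left(p \right)} = 2 p 2 p = 4 p^{2}$)
$U = 387$
$\frac{U - 18593}{y + f{\left(175 \right)}} = \frac{387 - 18593}{-12428 + 4 \cdot 175^{2}} = - \frac{18206}{-12428 + 4 \cdot 30625} = - \frac{18206}{-12428 + 122500} = - \frac{18206}{110072} = \left(-18206\right) \frac{1}{110072} = - \frac{9103}{55036}$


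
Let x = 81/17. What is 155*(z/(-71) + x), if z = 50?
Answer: 759655/1207 ≈ 629.37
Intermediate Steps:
x = 81/17 (x = 81*(1/17) = 81/17 ≈ 4.7647)
155*(z/(-71) + x) = 155*(50/(-71) + 81/17) = 155*(50*(-1/71) + 81/17) = 155*(-50/71 + 81/17) = 155*(4901/1207) = 759655/1207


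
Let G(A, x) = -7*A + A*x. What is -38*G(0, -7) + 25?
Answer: 25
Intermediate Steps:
-38*G(0, -7) + 25 = -0*(-7 - 7) + 25 = -0*(-14) + 25 = -38*0 + 25 = 0 + 25 = 25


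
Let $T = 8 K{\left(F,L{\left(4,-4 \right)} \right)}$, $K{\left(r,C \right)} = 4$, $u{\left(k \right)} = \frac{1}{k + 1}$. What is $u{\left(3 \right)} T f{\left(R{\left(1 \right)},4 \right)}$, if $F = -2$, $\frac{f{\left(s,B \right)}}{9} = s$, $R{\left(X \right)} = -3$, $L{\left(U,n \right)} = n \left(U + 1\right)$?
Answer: $-216$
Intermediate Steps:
$L{\left(U,n \right)} = n \left(1 + U\right)$
$f{\left(s,B \right)} = 9 s$
$u{\left(k \right)} = \frac{1}{1 + k}$
$T = 32$ ($T = 8 \cdot 4 = 32$)
$u{\left(3 \right)} T f{\left(R{\left(1 \right)},4 \right)} = \frac{1}{1 + 3} \cdot 32 \cdot 9 \left(-3\right) = \frac{1}{4} \cdot 32 \left(-27\right) = 8 \left(-27\right) = -216$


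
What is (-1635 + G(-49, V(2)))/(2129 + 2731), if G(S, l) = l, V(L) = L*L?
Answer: -1631/4860 ≈ -0.33560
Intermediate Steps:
V(L) = L²
(-1635 + G(-49, V(2)))/(2129 + 2731) = (-1635 + 2²)/(2129 + 2731) = (-1635 + 4)/4860 = -1631*1/4860 = -1631/4860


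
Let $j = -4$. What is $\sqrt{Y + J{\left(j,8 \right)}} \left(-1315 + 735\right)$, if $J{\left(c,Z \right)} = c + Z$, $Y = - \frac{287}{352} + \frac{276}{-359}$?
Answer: $- \frac{5365 \sqrt{1761254}}{7898} \approx -901.5$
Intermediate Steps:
$Y = - \frac{200185}{126368}$ ($Y = \left(-287\right) \frac{1}{352} + 276 \left(- \frac{1}{359}\right) = - \frac{287}{352} - \frac{276}{359} = - \frac{200185}{126368} \approx -1.5841$)
$J{\left(c,Z \right)} = Z + c$
$\sqrt{Y + J{\left(j,8 \right)}} \left(-1315 + 735\right) = \sqrt{- \frac{200185}{126368} + \left(8 - 4\right)} \left(-1315 + 735\right) = \sqrt{- \frac{200185}{126368} + 4} \left(-580\right) = \sqrt{\frac{305287}{126368}} \left(-580\right) = \frac{37 \sqrt{1761254}}{31592} \left(-580\right) = - \frac{5365 \sqrt{1761254}}{7898}$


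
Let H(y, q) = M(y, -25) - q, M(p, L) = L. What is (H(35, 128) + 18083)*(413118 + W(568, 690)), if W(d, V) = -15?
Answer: 7406936790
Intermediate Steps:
H(y, q) = -25 - q
(H(35, 128) + 18083)*(413118 + W(568, 690)) = ((-25 - 1*128) + 18083)*(413118 - 15) = ((-25 - 128) + 18083)*413103 = (-153 + 18083)*413103 = 17930*413103 = 7406936790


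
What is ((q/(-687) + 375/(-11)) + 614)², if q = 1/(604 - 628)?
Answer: 11062193545903369/32894351424 ≈ 3.3629e+5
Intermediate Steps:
q = -1/24 (q = 1/(-24) = -1/24 ≈ -0.041667)
((q/(-687) + 375/(-11)) + 614)² = ((-1/24/(-687) + 375/(-11)) + 614)² = ((-1/24*(-1/687) + 375*(-1/11)) + 614)² = ((1/16488 - 375/11) + 614)² = (-6182989/181368 + 614)² = (105176963/181368)² = 11062193545903369/32894351424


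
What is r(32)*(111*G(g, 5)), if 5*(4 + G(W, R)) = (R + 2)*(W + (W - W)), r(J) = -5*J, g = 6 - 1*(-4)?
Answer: -177600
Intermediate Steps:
g = 10 (g = 6 + 4 = 10)
G(W, R) = -4 + W*(2 + R)/5 (G(W, R) = -4 + ((R + 2)*(W + (W - W)))/5 = -4 + ((2 + R)*(W + 0))/5 = -4 + ((2 + R)*W)/5 = -4 + (W*(2 + R))/5 = -4 + W*(2 + R)/5)
r(32)*(111*G(g, 5)) = (-5*32)*(111*(-4 + (⅖)*10 + (⅕)*5*10)) = -17760*(-4 + 4 + 10) = -17760*10 = -160*1110 = -177600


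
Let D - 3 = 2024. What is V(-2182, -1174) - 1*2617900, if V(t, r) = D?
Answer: -2615873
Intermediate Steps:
D = 2027 (D = 3 + 2024 = 2027)
V(t, r) = 2027
V(-2182, -1174) - 1*2617900 = 2027 - 1*2617900 = 2027 - 2617900 = -2615873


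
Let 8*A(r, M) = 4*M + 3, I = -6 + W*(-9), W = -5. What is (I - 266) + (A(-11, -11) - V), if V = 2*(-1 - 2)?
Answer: -1809/8 ≈ -226.13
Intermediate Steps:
V = -6 (V = 2*(-3) = -6)
I = 39 (I = -6 - 5*(-9) = -6 + 45 = 39)
A(r, M) = 3/8 + M/2 (A(r, M) = (4*M + 3)/8 = (3 + 4*M)/8 = 3/8 + M/2)
(I - 266) + (A(-11, -11) - V) = (39 - 266) + ((3/8 + (1/2)*(-11)) - 1*(-6)) = -227 + ((3/8 - 11/2) + 6) = -227 + (-41/8 + 6) = -227 + 7/8 = -1809/8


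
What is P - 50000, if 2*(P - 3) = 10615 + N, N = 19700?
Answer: -69679/2 ≈ -34840.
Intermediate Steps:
P = 30321/2 (P = 3 + (10615 + 19700)/2 = 3 + (1/2)*30315 = 3 + 30315/2 = 30321/2 ≈ 15161.)
P - 50000 = 30321/2 - 50000 = -69679/2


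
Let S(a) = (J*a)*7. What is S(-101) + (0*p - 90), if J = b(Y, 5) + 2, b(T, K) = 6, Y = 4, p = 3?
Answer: -5746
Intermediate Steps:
J = 8 (J = 6 + 2 = 8)
S(a) = 56*a (S(a) = (8*a)*7 = 56*a)
S(-101) + (0*p - 90) = 56*(-101) + (0*3 - 90) = -5656 + (0 - 90) = -5656 - 90 = -5746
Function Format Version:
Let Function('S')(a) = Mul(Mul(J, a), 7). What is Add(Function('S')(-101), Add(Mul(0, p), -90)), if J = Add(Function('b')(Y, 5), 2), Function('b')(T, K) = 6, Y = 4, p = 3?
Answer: -5746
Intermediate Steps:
J = 8 (J = Add(6, 2) = 8)
Function('S')(a) = Mul(56, a) (Function('S')(a) = Mul(Mul(8, a), 7) = Mul(56, a))
Add(Function('S')(-101), Add(Mul(0, p), -90)) = Add(Mul(56, -101), Add(Mul(0, 3), -90)) = Add(-5656, Add(0, -90)) = Add(-5656, -90) = -5746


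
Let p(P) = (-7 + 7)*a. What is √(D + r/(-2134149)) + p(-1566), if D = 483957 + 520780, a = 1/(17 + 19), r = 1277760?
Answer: √508462703261980433/711383 ≈ 1002.4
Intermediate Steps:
a = 1/36 ≈ 0.027778
p(P) = 0 (p(P) = (-7 + 7)*(1/36) = 0*(1/36) = 0)
D = 1004737
√(D + r/(-2134149)) + p(-1566) = √(1004737 + 1277760/(-2134149)) + 0 = √(1004737 + 1277760*(-1/2134149)) + 0 = √(1004737 - 425920/711383) + 0 = √(714752395351/711383) + 0 = √508462703261980433/711383 + 0 = √508462703261980433/711383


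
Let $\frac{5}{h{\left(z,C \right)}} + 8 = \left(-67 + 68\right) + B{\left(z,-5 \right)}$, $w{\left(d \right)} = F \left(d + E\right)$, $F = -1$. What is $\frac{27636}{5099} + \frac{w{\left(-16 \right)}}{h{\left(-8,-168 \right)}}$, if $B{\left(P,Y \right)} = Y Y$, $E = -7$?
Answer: $\frac{2249166}{25495} \approx 88.22$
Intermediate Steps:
$w{\left(d \right)} = 7 - d$ ($w{\left(d \right)} = - (d - 7) = - (-7 + d) = 7 - d$)
$B{\left(P,Y \right)} = Y^{2}$
$h{\left(z,C \right)} = \frac{5}{18}$ ($h{\left(z,C \right)} = \frac{5}{-8 + \left(\left(-67 + 68\right) + \left(-5\right)^{2}\right)} = \frac{5}{-8 + \left(1 + 25\right)} = \frac{5}{-8 + 26} = \frac{5}{18}$)
$\frac{27636}{5099} + \frac{w{\left(-16 \right)}}{h{\left(-8,-168 \right)}} = \frac{27636}{5099} + \frac{7 - -16}{\frac{5}{18}} = 27636 \cdot \frac{1}{5099} + \left(7 + 16\right) \frac{18}{5} = \frac{27636}{5099} + 23 \cdot \frac{18}{5} = \frac{27636}{5099} + \frac{414}{5} = \frac{2249166}{25495}$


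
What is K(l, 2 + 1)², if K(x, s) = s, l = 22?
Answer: 9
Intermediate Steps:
K(l, 2 + 1)² = (2 + 1)² = 3² = 9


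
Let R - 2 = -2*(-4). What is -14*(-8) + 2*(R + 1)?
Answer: 134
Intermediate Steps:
R = 10 (R = 2 - 2*(-4) = 2 + 8 = 10)
-14*(-8) + 2*(R + 1) = -14*(-8) + 2*(10 + 1) = 112 + 2*11 = 112 + 22 = 134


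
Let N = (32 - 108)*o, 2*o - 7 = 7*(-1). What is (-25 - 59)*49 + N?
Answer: -4116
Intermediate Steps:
o = 0 (o = 7/2 + (7*(-1))/2 = 7/2 + (½)*(-7) = 7/2 - 7/2 = 0)
N = 0 (N = (32 - 108)*0 = -76*0 = 0)
(-25 - 59)*49 + N = (-25 - 59)*49 + 0 = -84*49 + 0 = -4116 + 0 = -4116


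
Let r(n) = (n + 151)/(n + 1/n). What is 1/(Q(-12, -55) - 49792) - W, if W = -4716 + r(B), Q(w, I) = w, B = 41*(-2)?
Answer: 1579820624707/334931900 ≈ 4716.8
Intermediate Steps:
B = -82
r(n) = (151 + n)/(n + 1/n)
W = -31720758/6725 (W = -4716 - 82*(151 - 82)/(1 + (-82)²) = -4716 - 82*69/(1 + 6724) = -4716 - 82*69/6725 = -4716 - 82*1/6725*69 = -4716 - 5658/6725 = -31720758/6725 ≈ -4716.8)
1/(Q(-12, -55) - 49792) - W = 1/(-12 - 49792) - 1*(-31720758/6725) = 1/(-49804) + 31720758/6725 = -1/49804 + 31720758/6725 = 1579820624707/334931900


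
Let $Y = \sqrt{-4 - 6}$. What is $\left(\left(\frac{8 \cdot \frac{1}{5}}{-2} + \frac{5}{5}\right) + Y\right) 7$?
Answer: $\frac{7}{5} + 7 i \sqrt{10} \approx 1.4 + 22.136 i$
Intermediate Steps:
$Y = i \sqrt{10}$ ($Y = \sqrt{-10} = i \sqrt{10} \approx 3.1623 i$)
$\left(\left(\frac{8 \cdot \frac{1}{5}}{-2} + \frac{5}{5}\right) + Y\right) 7 = \left(\left(\frac{8 \cdot \frac{1}{5}}{-2} + \frac{5}{5}\right) + i \sqrt{10}\right) 7 = \left(\left(8 \cdot \frac{1}{5} \left(- \frac{1}{2}\right) + 5 \cdot \frac{1}{5}\right) + i \sqrt{10}\right) 7 = \left(\left(\frac{8}{5} \left(- \frac{1}{2}\right) + 1\right) + i \sqrt{10}\right) 7 = \left(\left(- \frac{4}{5} + 1\right) + i \sqrt{10}\right) 7 = \left(\frac{1}{5} + i \sqrt{10}\right) 7 = \frac{7}{5} + 7 i \sqrt{10}$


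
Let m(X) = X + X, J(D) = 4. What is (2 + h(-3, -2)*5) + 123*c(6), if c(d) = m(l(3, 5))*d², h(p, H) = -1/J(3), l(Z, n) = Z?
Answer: 106275/4 ≈ 26569.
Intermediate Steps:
m(X) = 2*X
h(p, H) = -¼ (h(p, H) = -1/4 = -1*¼ = -¼)
c(d) = 6*d² (c(d) = (2*3)*d² = 6*d²)
(2 + h(-3, -2)*5) + 123*c(6) = (2 - ¼*5) + 123*(6*6²) = (2 - 5/4) + 123*(6*36) = ¾ + 123*216 = ¾ + 26568 = 106275/4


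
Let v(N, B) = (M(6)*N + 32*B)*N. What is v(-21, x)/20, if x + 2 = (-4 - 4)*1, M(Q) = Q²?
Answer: 5649/5 ≈ 1129.8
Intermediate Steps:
x = -10 (x = -2 + (-4 - 4)*1 = -2 - 8*1 = -2 - 8 = -10)
v(N, B) = N*(32*B + 36*N) (v(N, B) = (6²*N + 32*B)*N = (36*N + 32*B)*N = (32*B + 36*N)*N = N*(32*B + 36*N))
v(-21, x)/20 = (4*(-21)*(8*(-10) + 9*(-21)))/20 = (4*(-21)*(-80 - 189))*(1/20) = (4*(-21)*(-269))*(1/20) = 22596*(1/20) = 5649/5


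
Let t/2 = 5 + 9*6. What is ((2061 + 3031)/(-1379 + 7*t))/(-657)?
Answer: 5092/363321 ≈ 0.014015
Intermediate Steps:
t = 118 (t = 2*(5 + 9*6) = 2*(5 + 54) = 2*59 = 118)
((2061 + 3031)/(-1379 + 7*t))/(-657) = ((2061 + 3031)/(-1379 + 7*118))/(-657) = (5092/(-1379 + 826))*(-1/657) = (5092/(-553))*(-1/657) = (5092*(-1/553))*(-1/657) = -5092/553*(-1/657) = 5092/363321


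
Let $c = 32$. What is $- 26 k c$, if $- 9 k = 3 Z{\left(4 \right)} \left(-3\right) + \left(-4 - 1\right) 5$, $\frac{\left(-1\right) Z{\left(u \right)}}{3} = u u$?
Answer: $\frac{338624}{9} \approx 37625.0$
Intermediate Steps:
$Z{\left(u \right)} = - 3 u^{2}$ ($Z{\left(u \right)} = - 3 u u = - 3 u^{2}$)
$k = - \frac{407}{9}$ ($k = - \frac{3 \left(- 3 \cdot 4^{2}\right) \left(-3\right) + \left(-4 - 1\right) 5}{9} = - \frac{3 \left(\left(-3\right) 16\right) \left(-3\right) - 25}{9} = - \frac{3 \left(-48\right) \left(-3\right) - 25}{9} = - \frac{\left(-144\right) \left(-3\right) - 25}{9} = - \frac{432 - 25}{9} = \left(- \frac{1}{9}\right) 407 = - \frac{407}{9} \approx -45.222$)
$- 26 k c = \left(-26\right) \left(- \frac{407}{9}\right) 32 = \frac{10582}{9} \cdot 32 = \frac{338624}{9}$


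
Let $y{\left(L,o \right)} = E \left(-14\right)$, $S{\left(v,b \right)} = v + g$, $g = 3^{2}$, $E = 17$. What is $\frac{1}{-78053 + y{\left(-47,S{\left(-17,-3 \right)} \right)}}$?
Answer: $- \frac{1}{78291} \approx -1.2773 \cdot 10^{-5}$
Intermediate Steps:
$g = 9$
$S{\left(v,b \right)} = 9 + v$ ($S{\left(v,b \right)} = v + 9 = 9 + v$)
$y{\left(L,o \right)} = -238$ ($y{\left(L,o \right)} = 17 \left(-14\right) = -238$)
$\frac{1}{-78053 + y{\left(-47,S{\left(-17,-3 \right)} \right)}} = \frac{1}{-78053 - 238} = \frac{1}{-78291} = - \frac{1}{78291}$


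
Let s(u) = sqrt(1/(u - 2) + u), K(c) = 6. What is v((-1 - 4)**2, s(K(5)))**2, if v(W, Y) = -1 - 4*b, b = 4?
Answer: 289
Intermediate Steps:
s(u) = sqrt(u + 1/(-2 + u)) (s(u) = sqrt(1/(-2 + u) + u) = sqrt(u + 1/(-2 + u)))
v(W, Y) = -17 (v(W, Y) = -1 - 4*4 = -1 - 16 = -17)
v((-1 - 4)**2, s(K(5)))**2 = (-17)**2 = 289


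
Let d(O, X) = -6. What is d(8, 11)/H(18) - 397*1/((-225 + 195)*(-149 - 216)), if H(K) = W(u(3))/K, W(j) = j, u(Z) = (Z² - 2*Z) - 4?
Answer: 1182203/10950 ≈ 107.96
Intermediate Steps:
u(Z) = -4 + Z² - 2*Z
H(K) = -1/K (H(K) = (-4 + 3² - 2*3)/K = (-4 + 9 - 6)/K = -1/K)
d(8, 11)/H(18) - 397*1/((-225 + 195)*(-149 - 216)) = -6/((-1/18)) - 397*1/((-225 + 195)*(-149 - 216)) = -6/((-1*1/18)) - 397/((-365*(-30))) = -6/(-1/18) - 397/10950 = -6*(-18) - 397*1/10950 = 108 - 397/10950 = 1182203/10950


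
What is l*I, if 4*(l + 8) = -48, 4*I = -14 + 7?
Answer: 35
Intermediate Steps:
I = -7/4 (I = (-14 + 7)/4 = (1/4)*(-7) = -7/4 ≈ -1.7500)
l = -20 (l = -8 + (1/4)*(-48) = -8 - 12 = -20)
l*I = -20*(-7/4) = 35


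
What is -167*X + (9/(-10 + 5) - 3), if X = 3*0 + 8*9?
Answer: -60144/5 ≈ -12029.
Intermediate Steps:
X = 72 (X = 0 + 72 = 72)
-167*X + (9/(-10 + 5) - 3) = -167*72 + (9/(-10 + 5) - 3) = -12024 + (9/(-5) - 3) = -12024 + (9*(-⅕) - 3) = -12024 + (-9/5 - 3) = -12024 - 24/5 = -60144/5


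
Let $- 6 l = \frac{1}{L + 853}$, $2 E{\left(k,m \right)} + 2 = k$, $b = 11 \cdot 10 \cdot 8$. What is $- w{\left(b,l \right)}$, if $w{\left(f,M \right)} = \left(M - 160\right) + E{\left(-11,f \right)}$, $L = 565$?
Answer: $\frac{1416583}{8508} \approx 166.5$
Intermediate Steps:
$b = 880$ ($b = 110 \cdot 8 = 880$)
$E{\left(k,m \right)} = -1 + \frac{k}{2}$
$l = - \frac{1}{8508}$ ($l = - \frac{1}{6 \left(565 + 853\right)} = - \frac{1}{6 \cdot 1418} = \left(- \frac{1}{6}\right) \frac{1}{1418} = - \frac{1}{8508} \approx -0.00011754$)
$w{\left(f,M \right)} = - \frac{333}{2} + M$ ($w{\left(f,M \right)} = \left(M - 160\right) + \left(-1 + \frac{1}{2} \left(-11\right)\right) = \left(-160 + M\right) - \frac{13}{2} = - \frac{333}{2} + M$)
$- w{\left(b,l \right)} = - (- \frac{333}{2} - \frac{1}{8508}) = \left(-1\right) \left(- \frac{1416583}{8508}\right) = \frac{1416583}{8508}$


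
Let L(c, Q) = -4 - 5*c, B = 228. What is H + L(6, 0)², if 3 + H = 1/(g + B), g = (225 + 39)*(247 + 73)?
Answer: 97668325/84708 ≈ 1153.0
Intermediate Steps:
g = 84480 (g = 264*320 = 84480)
H = -254123/84708 (H = -3 + 1/(84480 + 228) = -3 + 1/84708 = -254123/84708 ≈ -3.0000)
H + L(6, 0)² = -254123/84708 + (-4 - 5*6)² = -254123/84708 + (-4 - 30)² = -254123/84708 + (-34)² = -254123/84708 + 1156 = 97668325/84708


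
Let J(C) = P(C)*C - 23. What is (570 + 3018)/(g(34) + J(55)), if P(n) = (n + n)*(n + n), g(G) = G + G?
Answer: 3588/665545 ≈ 0.0053911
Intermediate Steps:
g(G) = 2*G
P(n) = 4*n² (P(n) = (2*n)*(2*n) = 4*n²)
J(C) = -23 + 4*C³ (J(C) = (4*C²)*C - 23 = 4*C³ - 23 = -23 + 4*C³)
(570 + 3018)/(g(34) + J(55)) = (570 + 3018)/(2*34 + (-23 + 4*55³)) = 3588/(68 + (-23 + 4*166375)) = 3588/(68 + (-23 + 665500)) = 3588/(68 + 665477) = 3588/665545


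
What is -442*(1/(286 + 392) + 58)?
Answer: -8690825/339 ≈ -25637.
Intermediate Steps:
-442*(1/(286 + 392) + 58) = -442*(1/678 + 58) = -442*39325/678 = -8690825/339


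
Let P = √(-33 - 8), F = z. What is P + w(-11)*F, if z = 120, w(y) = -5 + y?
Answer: -1920 + I*√41 ≈ -1920.0 + 6.4031*I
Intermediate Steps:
F = 120
P = I*√41 (P = √(-41) = I*√41 ≈ 6.4031*I)
P + w(-11)*F = I*√41 + (-5 - 11)*120 = I*√41 - 16*120 = I*√41 - 1920 = -1920 + I*√41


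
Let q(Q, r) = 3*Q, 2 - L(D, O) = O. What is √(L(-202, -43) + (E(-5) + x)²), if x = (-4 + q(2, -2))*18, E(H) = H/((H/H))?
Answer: √1006 ≈ 31.717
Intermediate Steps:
L(D, O) = 2 - O
E(H) = H (E(H) = H/1 = H*1 = H)
x = 36 (x = (-4 + 3*2)*18 = (-4 + 6)*18 = 2*18 = 36)
√(L(-202, -43) + (E(-5) + x)²) = √((2 - 1*(-43)) + (-5 + 36)²) = √((2 + 43) + 31²) = √(45 + 961) = √1006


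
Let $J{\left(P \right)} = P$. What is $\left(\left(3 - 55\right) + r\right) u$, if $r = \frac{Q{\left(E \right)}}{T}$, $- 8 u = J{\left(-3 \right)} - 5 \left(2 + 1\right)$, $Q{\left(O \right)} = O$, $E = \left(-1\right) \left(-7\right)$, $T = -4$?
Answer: $- \frac{1935}{16} \approx -120.94$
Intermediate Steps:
$E = 7$
$u = \frac{9}{4}$ ($u = - \frac{-3 - 5 \left(2 + 1\right)}{8} = - \frac{-3 - 15}{8} = \left(- \frac{1}{8}\right) \left(-18\right) = \frac{9}{4} \approx 2.25$)
$r = - \frac{7}{4}$ ($r = \frac{7}{-4} = 7 \left(- \frac{1}{4}\right) = - \frac{7}{4} \approx -1.75$)
$\left(\left(3 - 55\right) + r\right) u = \left(\left(3 - 55\right) - \frac{7}{4}\right) \frac{9}{4} = \left(-52 - \frac{7}{4}\right) \frac{9}{4} = \left(- \frac{215}{4}\right) \frac{9}{4} = - \frac{1935}{16}$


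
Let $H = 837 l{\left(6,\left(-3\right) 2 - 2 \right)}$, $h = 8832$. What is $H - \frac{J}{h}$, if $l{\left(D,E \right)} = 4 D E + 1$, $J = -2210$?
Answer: $- \frac{705971567}{4416} \approx -1.5987 \cdot 10^{5}$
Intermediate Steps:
$l{\left(D,E \right)} = 1 + 4 D E$ ($l{\left(D,E \right)} = 4 D E + 1 = 1 + 4 D E$)
$H = -159867$ ($H = 837 \left(1 + 4 \cdot 6 \left(\left(-3\right) 2 - 2\right)\right) = 837 \left(1 + 4 \cdot 6 \left(-6 - 2\right)\right) = 837 \left(1 + 4 \cdot 6 \left(-8\right)\right) = 837 \left(1 - 192\right) = 837 \left(-191\right) = -159867$)
$H - \frac{J}{h} = -159867 - - \frac{2210}{8832} = -159867 - \left(-2210\right) \frac{1}{8832} = -159867 - - \frac{1105}{4416} = -159867 + \frac{1105}{4416} = - \frac{705971567}{4416}$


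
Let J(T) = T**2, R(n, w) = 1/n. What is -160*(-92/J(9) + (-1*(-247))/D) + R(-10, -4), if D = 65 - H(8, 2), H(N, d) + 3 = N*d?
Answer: -468481/810 ≈ -578.37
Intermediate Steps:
H(N, d) = -3 + N*d
D = 52 (D = 65 - (-3 + 8*2) = 65 - (-3 + 16) = 65 - 1*13 = 65 - 13 = 52)
-160*(-92/J(9) + (-1*(-247))/D) + R(-10, -4) = -160*(-92/(9**2) - 1*(-247)/52) + 1/(-10) = -160*(-92/81 + 247*(1/52)) - 1/10 = -160*(-92*1/81 + 19/4) - 1/10 = -160*(-92/81 + 19/4) - 1/10 = -160*1171/324 - 1/10 = -46840/81 - 1/10 = -468481/810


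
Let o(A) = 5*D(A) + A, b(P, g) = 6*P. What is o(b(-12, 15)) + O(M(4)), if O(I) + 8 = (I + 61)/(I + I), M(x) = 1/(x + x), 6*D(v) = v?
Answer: 209/2 ≈ 104.50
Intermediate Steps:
D(v) = v/6
M(x) = 1/(2*x)
O(I) = -8 + (61 + I)/(2*I) (O(I) = -8 + (I + 61)/(I + I) = -8 + (61 + I)/((2*I)) = -8 + (61 + I)*(1/(2*I)) = -8 + (61 + I)/(2*I))
o(A) = 11*A/6 (o(A) = 5*(A/6) + A = 5*A/6 + A = 11*A/6)
o(b(-12, 15)) + O(M(4)) = 11*(6*(-12))/6 + (61 - 15/(2*4))/(2*(((1/2)/4))) = (11/6)*(-72) + (61 - 15/(2*4))/(2*(((1/2)*(1/4)))) = -132 + (61 - 15*1/8)/(2*(1/8)) = -132 + (1/2)*8*(61 - 15/8) = -132 + (1/2)*8*(473/8) = -132 + 473/2 = 209/2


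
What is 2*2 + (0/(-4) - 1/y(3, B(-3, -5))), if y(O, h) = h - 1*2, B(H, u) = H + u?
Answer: 41/10 ≈ 4.1000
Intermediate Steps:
y(O, h) = -2 + h (y(O, h) = h - 2 = -2 + h)
2*2 + (0/(-4) - 1/y(3, B(-3, -5))) = 2*2 + (0/(-4) - 1/(-2 + (-3 - 5))) = 4 + (0*(-¼) - 1/(-2 - 8)) = 4 + (0 - 1/(-10)) = 4 + (0 - 1*(-⅒)) = 4 + (0 + ⅒) = 4 + ⅒ = 41/10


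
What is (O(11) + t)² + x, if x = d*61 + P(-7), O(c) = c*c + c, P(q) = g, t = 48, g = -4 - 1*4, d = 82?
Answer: 37394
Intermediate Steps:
g = -8 (g = -4 - 4 = -8)
P(q) = -8
O(c) = c + c² (O(c) = c² + c = c + c²)
x = 4994 (x = 82*61 - 8 = 5002 - 8 = 4994)
(O(11) + t)² + x = (11*(1 + 11) + 48)² + 4994 = (11*12 + 48)² + 4994 = (132 + 48)² + 4994 = 180² + 4994 = 32400 + 4994 = 37394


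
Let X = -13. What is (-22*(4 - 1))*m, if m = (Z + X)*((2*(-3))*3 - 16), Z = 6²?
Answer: 51612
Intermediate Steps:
Z = 36
m = -782 (m = (36 - 13)*((2*(-3))*3 - 16) = 23*(-6*3 - 16) = 23*(-18 - 16) = 23*(-34) = -782)
(-22*(4 - 1))*m = -22*(4 - 1)*(-782) = -22*3*(-782) = -66*(-782) = 51612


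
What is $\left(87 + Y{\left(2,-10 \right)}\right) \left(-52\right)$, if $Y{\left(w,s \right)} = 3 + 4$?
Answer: $-4888$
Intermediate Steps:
$Y{\left(w,s \right)} = 7$
$\left(87 + Y{\left(2,-10 \right)}\right) \left(-52\right) = \left(87 + 7\right) \left(-52\right) = 94 \left(-52\right) = -4888$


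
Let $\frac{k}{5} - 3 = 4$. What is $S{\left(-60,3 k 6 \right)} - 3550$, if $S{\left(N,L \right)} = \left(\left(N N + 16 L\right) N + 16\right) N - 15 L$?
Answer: $49234040$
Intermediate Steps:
$k = 35$ ($k = 15 + 5 \cdot 4 = 15 + 20 = 35$)
$S{\left(N,L \right)} = - 15 L + N \left(16 + N \left(N^{2} + 16 L\right)\right)$ ($S{\left(N,L \right)} = \left(\left(N^{2} + 16 L\right) N + 16\right) N - 15 L = \left(N \left(N^{2} + 16 L\right) + 16\right) N - 15 L = \left(16 + N \left(N^{2} + 16 L\right)\right) N - 15 L = N \left(16 + N \left(N^{2} + 16 L\right)\right) - 15 L = - 15 L + N \left(16 + N \left(N^{2} + 16 L\right)\right)$)
$S{\left(-60,3 k 6 \right)} - 3550 = \left(\left(-60\right)^{4} - 15 \cdot 3 \cdot 35 \cdot 6 + 16 \left(-60\right) + 16 \cdot 3 \cdot 35 \cdot 6 \left(-60\right)^{2}\right) - 3550 = \left(12960000 - 15 \cdot 105 \cdot 6 - 960 + 16 \cdot 105 \cdot 6 \cdot 3600\right) - 3550 = \left(12960000 - 9450 - 960 + 16 \cdot 630 \cdot 3600\right) - 3550 = \left(12960000 - 9450 - 960 + 36288000\right) - 3550 = 49237590 - 3550 = 49234040$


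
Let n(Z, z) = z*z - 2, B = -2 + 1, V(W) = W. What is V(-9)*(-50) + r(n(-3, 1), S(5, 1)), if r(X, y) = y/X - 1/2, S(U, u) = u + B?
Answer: 899/2 ≈ 449.50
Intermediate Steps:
B = -1
n(Z, z) = -2 + z**2 (n(Z, z) = z**2 - 2 = -2 + z**2)
S(U, u) = -1 + u (S(U, u) = u - 1 = -1 + u)
r(X, y) = -1/2 + y/X (r(X, y) = y/X - 1*1/2 = y/X - 1/2 = -1/2 + y/X)
V(-9)*(-50) + r(n(-3, 1), S(5, 1)) = -9*(-50) + ((-1 + 1) - (-2 + 1**2)/2)/(-2 + 1**2) = 450 + (0 - (-2 + 1)/2)/(-2 + 1) = 450 + (0 - 1/2*(-1))/(-1) = 450 - (0 + 1/2) = 450 - 1*1/2 = 450 - 1/2 = 899/2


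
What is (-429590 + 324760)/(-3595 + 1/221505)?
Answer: 11610184575/398155237 ≈ 29.160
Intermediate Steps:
(-429590 + 324760)/(-3595 + 1/221505) = -104830/(-3595 + 1/221505) = -104830/(-796310474/221505) = -104830*(-221505/796310474) = 11610184575/398155237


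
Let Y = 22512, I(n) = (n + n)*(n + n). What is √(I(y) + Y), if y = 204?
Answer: 4*√11811 ≈ 434.71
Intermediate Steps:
I(n) = 4*n² (I(n) = (2*n)*(2*n) = 4*n²)
√(I(y) + Y) = √(4*204² + 22512) = √(4*41616 + 22512) = √(166464 + 22512) = √188976 = 4*√11811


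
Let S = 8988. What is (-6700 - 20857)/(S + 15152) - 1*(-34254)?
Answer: 48639059/1420 ≈ 34253.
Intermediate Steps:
(-6700 - 20857)/(S + 15152) - 1*(-34254) = (-6700 - 20857)/(8988 + 15152) - 1*(-34254) = -27557/24140 + 34254 = -27557*1/24140 + 34254 = -1621/1420 + 34254 = 48639059/1420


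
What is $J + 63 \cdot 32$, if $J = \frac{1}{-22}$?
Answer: $\frac{44351}{22} \approx 2016.0$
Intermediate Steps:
$J = - \frac{1}{22} \approx -0.045455$
$J + 63 \cdot 32 = - \frac{1}{22} + 63 \cdot 32 = - \frac{1}{22} + 2016 = \frac{44351}{22}$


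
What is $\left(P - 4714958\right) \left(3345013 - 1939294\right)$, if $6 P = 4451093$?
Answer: $- \frac{11170150089315}{2} \approx -5.5851 \cdot 10^{12}$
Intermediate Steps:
$P = \frac{4451093}{6}$ ($P = \frac{1}{6} \cdot 4451093 = \frac{4451093}{6} \approx 7.4185 \cdot 10^{5}$)
$\left(P - 4714958\right) \left(3345013 - 1939294\right) = \left(\frac{4451093}{6} - 4714958\right) \left(3345013 - 1939294\right) = \left(- \frac{23838655}{6}\right) 1405719 = - \frac{11170150089315}{2}$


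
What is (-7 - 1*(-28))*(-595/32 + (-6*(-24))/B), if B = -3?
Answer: -44751/32 ≈ -1398.5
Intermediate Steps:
(-7 - 1*(-28))*(-595/32 + (-6*(-24))/B) = (-7 - 1*(-28))*(-595/32 - 6*(-24)/(-3)) = (-7 + 28)*(-595*1/32 + 144*(-1/3)) = 21*(-595/32 - 48) = 21*(-2131/32) = -44751/32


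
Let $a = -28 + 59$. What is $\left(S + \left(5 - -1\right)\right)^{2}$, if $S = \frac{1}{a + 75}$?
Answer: $\frac{405769}{11236} \approx 36.113$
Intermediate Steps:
$a = 31$
$S = \frac{1}{106}$ ($S = \frac{1}{31 + 75} = \frac{1}{106} \approx 0.009434$)
$\left(S + \left(5 - -1\right)\right)^{2} = \left(\frac{1}{106} + \left(5 - -1\right)\right)^{2} = \left(\frac{1}{106} + \left(5 + 1\right)\right)^{2} = \left(\frac{1}{106} + 6\right)^{2} = \left(\frac{637}{106}\right)^{2} = \frac{405769}{11236}$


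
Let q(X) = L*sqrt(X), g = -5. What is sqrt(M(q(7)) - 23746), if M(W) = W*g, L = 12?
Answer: sqrt(-23746 - 60*sqrt(7)) ≈ 154.61*I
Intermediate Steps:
q(X) = 12*sqrt(X)
M(W) = -5*W (M(W) = W*(-5) = -5*W)
sqrt(M(q(7)) - 23746) = sqrt(-60*sqrt(7) - 23746) = sqrt(-23746 - 60*sqrt(7))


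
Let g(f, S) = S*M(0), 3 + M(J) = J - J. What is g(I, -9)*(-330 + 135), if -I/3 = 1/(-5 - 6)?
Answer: -5265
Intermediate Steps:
M(J) = -3 (M(J) = -3 + (J - J) = -3 + 0 = -3)
I = 3/11 (I = -3/(-5 - 6) = -3/(-11) = -3*(-1/11) = 3/11 ≈ 0.27273)
g(f, S) = -3*S (g(f, S) = S*(-3) = -3*S)
g(I, -9)*(-330 + 135) = (-3*(-9))*(-330 + 135) = 27*(-195) = -5265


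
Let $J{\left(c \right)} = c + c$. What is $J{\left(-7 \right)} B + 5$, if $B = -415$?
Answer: $5815$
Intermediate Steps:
$J{\left(c \right)} = 2 c$
$J{\left(-7 \right)} B + 5 = 2 \left(-7\right) \left(-415\right) + 5 = \left(-14\right) \left(-415\right) + 5 = 5810 + 5 = 5815$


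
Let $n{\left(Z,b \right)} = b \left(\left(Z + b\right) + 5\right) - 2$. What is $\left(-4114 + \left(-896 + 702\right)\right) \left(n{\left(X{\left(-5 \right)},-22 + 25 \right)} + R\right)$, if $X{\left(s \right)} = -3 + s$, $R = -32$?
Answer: $146472$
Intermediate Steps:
$n{\left(Z,b \right)} = -2 + b \left(5 + Z + b\right)$ ($n{\left(Z,b \right)} = b \left(5 + Z + b\right) - 2 = -2 + b \left(5 + Z + b\right)$)
$\left(-4114 + \left(-896 + 702\right)\right) \left(n{\left(X{\left(-5 \right)},-22 + 25 \right)} + R\right) = \left(-4114 + \left(-896 + 702\right)\right) \left(\left(-2 + \left(-22 + 25\right)^{2} + 5 \left(-22 + 25\right) + \left(-3 - 5\right) \left(-22 + 25\right)\right) - 32\right) = \left(-4114 - 194\right) \left(\left(-2 + 3^{2} + 5 \cdot 3 - 24\right) - 32\right) = - 4308 \left(\left(-2 + 9 + 15 - 24\right) - 32\right) = - 4308 \left(-2 - 32\right) = \left(-4308\right) \left(-34\right) = 146472$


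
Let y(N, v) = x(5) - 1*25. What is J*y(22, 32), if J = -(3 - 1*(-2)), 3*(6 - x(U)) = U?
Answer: 310/3 ≈ 103.33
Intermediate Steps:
x(U) = 6 - U/3
y(N, v) = -62/3 (y(N, v) = (6 - 1/3*5) - 1*25 = (6 - 5/3) - 25 = 13/3 - 25 = -62/3)
J = -5 (J = -(3 + 2) = -1*5 = -5)
J*y(22, 32) = -5*(-62/3) = 310/3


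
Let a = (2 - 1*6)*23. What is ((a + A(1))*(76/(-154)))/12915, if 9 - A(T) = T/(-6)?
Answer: 1349/426195 ≈ 0.0031652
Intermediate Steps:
A(T) = 9 + T/6 (A(T) = 9 - T/(-6) = 9 - T*(-1)/6 = 9 - (-1)*T/6 = 9 + T/6)
a = -92 (a = (2 - 6)*23 = -4*23 = -92)
((a + A(1))*(76/(-154)))/12915 = ((-92 + (9 + (⅙)*1))*(76/(-154)))/12915 = ((-92 + (9 + ⅙))*(76*(-1/154)))*(1/12915) = ((-92 + 55/6)*(-38/77))*(1/12915) = -497/6*(-38/77)*(1/12915) = (1349/33)*(1/12915) = 1349/426195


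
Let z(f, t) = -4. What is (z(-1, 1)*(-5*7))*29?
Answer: 4060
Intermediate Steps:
(z(-1, 1)*(-5*7))*29 = -(-20)*7*29 = -4*(-35)*29 = 140*29 = 4060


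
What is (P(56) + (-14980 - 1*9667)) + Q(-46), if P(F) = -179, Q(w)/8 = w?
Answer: -25194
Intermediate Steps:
Q(w) = 8*w
(P(56) + (-14980 - 1*9667)) + Q(-46) = (-179 + (-14980 - 1*9667)) + 8*(-46) = (-179 + (-14980 - 9667)) - 368 = (-179 - 24647) - 368 = -24826 - 368 = -25194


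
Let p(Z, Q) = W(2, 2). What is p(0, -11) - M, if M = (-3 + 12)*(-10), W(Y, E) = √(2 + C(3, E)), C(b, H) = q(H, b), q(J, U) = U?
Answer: 90 + √5 ≈ 92.236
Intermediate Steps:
C(b, H) = b
W(Y, E) = √5 (W(Y, E) = √(2 + 3) = √5)
p(Z, Q) = √5
M = -90 (M = 9*(-10) = -90)
p(0, -11) - M = √5 - 1*(-90) = √5 + 90 = 90 + √5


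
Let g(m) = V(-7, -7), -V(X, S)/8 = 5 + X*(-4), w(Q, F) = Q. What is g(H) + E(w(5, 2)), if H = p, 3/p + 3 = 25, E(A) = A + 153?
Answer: -106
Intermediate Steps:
E(A) = 153 + A
V(X, S) = -40 + 32*X (V(X, S) = -8*(5 + X*(-4)) = -8*(5 - 4*X) = -40 + 32*X)
p = 3/22 (p = 3/(-3 + 25) = 3/22 ≈ 0.13636)
H = 3/22 ≈ 0.13636
g(m) = -264 (g(m) = -40 + 32*(-7) = -40 - 224 = -264)
g(H) + E(w(5, 2)) = -264 + (153 + 5) = -264 + 158 = -106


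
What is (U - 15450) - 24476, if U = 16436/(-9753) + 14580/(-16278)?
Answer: -1056505818872/26459889 ≈ -39929.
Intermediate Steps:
U = -68290658/26459889 (U = 16436*(-1/9753) + 14580*(-1/16278) = -16436/9753 - 2430/2713 = -68290658/26459889 ≈ -2.5809)
(U - 15450) - 24476 = (-68290658/26459889 - 15450) - 24476 = -408873575708/26459889 - 24476 = -1056505818872/26459889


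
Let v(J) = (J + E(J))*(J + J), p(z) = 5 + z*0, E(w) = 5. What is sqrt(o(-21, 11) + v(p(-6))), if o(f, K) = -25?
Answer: 5*sqrt(3) ≈ 8.6602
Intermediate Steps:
p(z) = 5 (p(z) = 5 + 0 = 5)
v(J) = 2*J*(5 + J) (v(J) = (J + 5)*(J + J) = (5 + J)*(2*J) = 2*J*(5 + J))
sqrt(o(-21, 11) + v(p(-6))) = sqrt(-25 + 2*5*(5 + 5)) = sqrt(-25 + 2*5*10) = sqrt(-25 + 100) = sqrt(75) = 5*sqrt(3)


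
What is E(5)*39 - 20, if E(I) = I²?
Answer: 955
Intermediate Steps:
E(5)*39 - 20 = 5²*39 - 20 = 25*39 - 20 = 975 - 20 = 955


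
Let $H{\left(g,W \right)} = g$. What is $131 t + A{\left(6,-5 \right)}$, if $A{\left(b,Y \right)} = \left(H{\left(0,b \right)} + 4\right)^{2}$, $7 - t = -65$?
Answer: $9448$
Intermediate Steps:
$t = 72$ ($t = 7 - -65 = 7 + 65 = 72$)
$A{\left(b,Y \right)} = 16$ ($A{\left(b,Y \right)} = \left(0 + 4\right)^{2} = 4^{2} = 16$)
$131 t + A{\left(6,-5 \right)} = 131 \cdot 72 + 16 = 9432 + 16 = 9448$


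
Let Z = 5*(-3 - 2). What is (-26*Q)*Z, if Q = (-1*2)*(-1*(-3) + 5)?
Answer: -10400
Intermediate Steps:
Z = -25 (Z = 5*(-5) = -25)
Q = -16 (Q = -2*(3 + 5) = -2*8 = -16)
(-26*Q)*Z = -26*(-16)*(-25) = 416*(-25) = -10400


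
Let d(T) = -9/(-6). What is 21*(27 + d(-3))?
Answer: 1197/2 ≈ 598.50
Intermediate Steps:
d(T) = 3/2 (d(T) = -9*(-⅙) = 3/2)
21*(27 + d(-3)) = 21*(27 + 3/2) = 21*(57/2) = 1197/2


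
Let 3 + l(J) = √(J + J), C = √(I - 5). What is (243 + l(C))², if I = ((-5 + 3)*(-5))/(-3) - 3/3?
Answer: 4*(360 + 3^(¾)*7^(¼)*√I)²/9 ≈ 58439.0 + 845.09*I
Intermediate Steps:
I = -13/3 (I = -2*(-5)*(-⅓) - 3*⅓ = 10*(-⅓) - 1 = -10/3 - 1 = -13/3 ≈ -4.3333)
C = 2*I*√21/3 (C = √(-13/3 - 5) = √(-28/3) = 2*I*√21/3 ≈ 3.055*I)
l(J) = -3 + √2*√J (l(J) = -3 + √(J + J) = -3 + √(2*J) = -3 + √2*√J)
(243 + l(C))² = (243 + (-3 + √2*√(2*I*√21/3)))² = (243 + (-3 + √2*(√2*3^(¾)*7^(¼)*√I/3)))² = (243 + (-3 + 2*3^(¾)*7^(¼)*√I/3))² = (240 + 2*3^(¾)*7^(¼)*√I/3)²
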